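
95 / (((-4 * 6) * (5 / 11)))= -209 / 24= -8.71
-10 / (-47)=10 / 47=0.21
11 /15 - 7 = -94 /15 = -6.27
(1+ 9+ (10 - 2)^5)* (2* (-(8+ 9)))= -1114452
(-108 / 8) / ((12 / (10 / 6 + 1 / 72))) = -121 / 64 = -1.89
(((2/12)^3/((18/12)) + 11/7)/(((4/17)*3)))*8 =60707/3402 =17.84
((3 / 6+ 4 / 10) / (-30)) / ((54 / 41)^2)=-1681 / 97200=-0.02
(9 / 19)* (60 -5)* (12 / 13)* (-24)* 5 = -712800 / 247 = -2885.83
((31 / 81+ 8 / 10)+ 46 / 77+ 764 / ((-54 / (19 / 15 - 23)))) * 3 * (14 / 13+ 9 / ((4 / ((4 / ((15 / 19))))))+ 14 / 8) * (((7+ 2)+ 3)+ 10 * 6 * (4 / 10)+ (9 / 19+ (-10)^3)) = -24188917340143 / 1901900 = -12718290.84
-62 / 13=-4.77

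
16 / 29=0.55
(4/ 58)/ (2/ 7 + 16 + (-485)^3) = -14/ 23159074069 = -0.00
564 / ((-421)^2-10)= 188 / 59077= 0.00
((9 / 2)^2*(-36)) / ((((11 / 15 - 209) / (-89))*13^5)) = -973215 / 1159919332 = -0.00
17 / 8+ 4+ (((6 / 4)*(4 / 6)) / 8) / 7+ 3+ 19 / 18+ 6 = 2041 / 126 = 16.20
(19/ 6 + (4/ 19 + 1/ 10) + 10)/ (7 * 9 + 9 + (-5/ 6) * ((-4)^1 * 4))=3841/ 24320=0.16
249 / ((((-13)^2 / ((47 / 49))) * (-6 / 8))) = -15604 / 8281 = -1.88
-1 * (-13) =13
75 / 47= 1.60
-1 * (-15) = 15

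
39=39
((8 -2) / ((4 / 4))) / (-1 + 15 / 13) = 39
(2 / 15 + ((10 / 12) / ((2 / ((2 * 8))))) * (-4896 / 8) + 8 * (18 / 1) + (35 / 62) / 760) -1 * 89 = -4024.87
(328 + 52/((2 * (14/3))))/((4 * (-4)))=-2335/112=-20.85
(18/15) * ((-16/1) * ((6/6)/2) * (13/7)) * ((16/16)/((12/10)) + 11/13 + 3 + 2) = -4168/35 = -119.09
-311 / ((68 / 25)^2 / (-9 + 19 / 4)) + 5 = 183.65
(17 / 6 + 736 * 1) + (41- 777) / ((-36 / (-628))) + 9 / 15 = -1088971 / 90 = -12099.68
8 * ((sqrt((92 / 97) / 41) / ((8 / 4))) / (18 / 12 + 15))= 16 * sqrt(91471) / 131241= 0.04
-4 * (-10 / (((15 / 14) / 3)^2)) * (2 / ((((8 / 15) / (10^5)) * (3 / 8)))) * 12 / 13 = 3763200000 / 13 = 289476923.08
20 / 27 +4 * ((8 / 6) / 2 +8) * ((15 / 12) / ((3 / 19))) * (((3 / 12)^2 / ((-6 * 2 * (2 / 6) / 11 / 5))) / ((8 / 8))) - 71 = -264479 / 864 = -306.11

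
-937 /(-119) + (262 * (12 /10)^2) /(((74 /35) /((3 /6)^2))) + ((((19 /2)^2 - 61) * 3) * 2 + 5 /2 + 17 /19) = 96782573 /418285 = 231.38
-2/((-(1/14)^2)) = 392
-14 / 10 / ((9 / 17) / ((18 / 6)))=-119 / 15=-7.93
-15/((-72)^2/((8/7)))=-5/1512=-0.00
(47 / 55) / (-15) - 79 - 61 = -115547 / 825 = -140.06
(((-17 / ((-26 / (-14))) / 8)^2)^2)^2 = 40213853471634241 / 13685690504052736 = 2.94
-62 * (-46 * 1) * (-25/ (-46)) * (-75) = -116250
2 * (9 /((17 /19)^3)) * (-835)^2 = 86080792950 /4913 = 17521024.41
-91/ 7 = -13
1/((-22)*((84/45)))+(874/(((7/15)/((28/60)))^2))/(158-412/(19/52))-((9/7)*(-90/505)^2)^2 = -3833161095201899/4133053524770632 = -0.93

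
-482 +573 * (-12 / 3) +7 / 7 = -2773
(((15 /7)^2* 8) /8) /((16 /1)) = 225 /784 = 0.29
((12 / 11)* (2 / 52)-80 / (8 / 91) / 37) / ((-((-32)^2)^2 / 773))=25104721 / 1387003904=0.02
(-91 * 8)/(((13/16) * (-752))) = 56/47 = 1.19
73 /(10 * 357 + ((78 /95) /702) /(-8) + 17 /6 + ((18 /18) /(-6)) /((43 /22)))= 0.02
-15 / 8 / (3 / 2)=-5 / 4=-1.25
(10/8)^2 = 25/16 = 1.56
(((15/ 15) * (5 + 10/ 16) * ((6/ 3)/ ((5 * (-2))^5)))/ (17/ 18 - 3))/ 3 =27/ 1480000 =0.00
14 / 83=0.17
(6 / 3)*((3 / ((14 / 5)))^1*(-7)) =-15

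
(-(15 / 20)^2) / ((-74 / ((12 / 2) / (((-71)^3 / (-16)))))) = 27 / 13242707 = 0.00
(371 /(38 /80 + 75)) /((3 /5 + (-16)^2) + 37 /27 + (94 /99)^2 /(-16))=2908936800 /152629490833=0.02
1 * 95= 95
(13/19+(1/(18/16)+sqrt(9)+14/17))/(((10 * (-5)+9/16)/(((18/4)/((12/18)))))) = -0.74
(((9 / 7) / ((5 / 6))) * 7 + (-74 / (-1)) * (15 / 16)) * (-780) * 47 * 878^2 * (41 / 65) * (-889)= 6352764065426646 / 5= 1270552813085329.20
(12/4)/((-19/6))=-0.95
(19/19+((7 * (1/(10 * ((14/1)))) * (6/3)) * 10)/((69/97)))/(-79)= -166/5451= -0.03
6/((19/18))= 108/19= 5.68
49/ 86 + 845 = 72719/ 86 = 845.57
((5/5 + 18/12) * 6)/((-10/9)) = -27/2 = -13.50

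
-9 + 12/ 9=-23/ 3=-7.67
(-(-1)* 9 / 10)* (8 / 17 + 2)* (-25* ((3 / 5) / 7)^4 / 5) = -0.00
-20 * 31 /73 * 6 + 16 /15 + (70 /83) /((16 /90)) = -16413199 /363540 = -45.15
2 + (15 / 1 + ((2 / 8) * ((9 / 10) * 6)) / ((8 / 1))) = 2747 / 160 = 17.17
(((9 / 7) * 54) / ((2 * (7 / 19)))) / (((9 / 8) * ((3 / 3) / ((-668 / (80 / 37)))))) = -6339654 / 245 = -25876.14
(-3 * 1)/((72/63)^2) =-147/64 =-2.30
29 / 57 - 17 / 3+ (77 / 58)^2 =-217021 / 63916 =-3.40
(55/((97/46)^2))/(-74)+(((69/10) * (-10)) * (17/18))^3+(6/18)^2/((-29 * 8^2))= -4827960542506855/17445640896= -276743.09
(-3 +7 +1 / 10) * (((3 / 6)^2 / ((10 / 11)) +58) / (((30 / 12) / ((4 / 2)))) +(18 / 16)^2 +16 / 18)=28796473 / 144000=199.98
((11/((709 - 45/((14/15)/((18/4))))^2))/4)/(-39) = -2156/7402423431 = -0.00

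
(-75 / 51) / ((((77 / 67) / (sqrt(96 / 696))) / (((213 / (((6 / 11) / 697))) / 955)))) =-975185*sqrt(29) / 38773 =-135.44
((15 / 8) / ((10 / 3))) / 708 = 3 / 3776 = 0.00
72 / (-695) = -72 / 695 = -0.10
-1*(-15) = 15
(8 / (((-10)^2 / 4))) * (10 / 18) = 8 / 45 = 0.18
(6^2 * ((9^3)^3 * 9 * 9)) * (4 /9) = 502096953744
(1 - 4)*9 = -27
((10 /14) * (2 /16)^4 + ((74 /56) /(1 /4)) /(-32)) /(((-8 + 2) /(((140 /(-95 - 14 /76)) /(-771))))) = 149815 /2855635968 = 0.00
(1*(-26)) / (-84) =13 / 42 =0.31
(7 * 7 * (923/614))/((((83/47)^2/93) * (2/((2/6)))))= 366.10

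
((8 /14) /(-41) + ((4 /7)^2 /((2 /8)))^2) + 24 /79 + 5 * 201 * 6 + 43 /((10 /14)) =236890130089 /38884195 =6092.20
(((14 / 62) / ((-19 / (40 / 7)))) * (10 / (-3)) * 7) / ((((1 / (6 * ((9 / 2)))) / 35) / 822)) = 1230906.62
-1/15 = -0.07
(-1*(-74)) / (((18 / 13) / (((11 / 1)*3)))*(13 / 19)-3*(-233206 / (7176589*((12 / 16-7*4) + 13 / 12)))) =2962.07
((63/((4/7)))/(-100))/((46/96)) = -1323/575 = -2.30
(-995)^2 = 990025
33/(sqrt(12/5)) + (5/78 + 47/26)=73/39 + 11*sqrt(15)/2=23.17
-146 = -146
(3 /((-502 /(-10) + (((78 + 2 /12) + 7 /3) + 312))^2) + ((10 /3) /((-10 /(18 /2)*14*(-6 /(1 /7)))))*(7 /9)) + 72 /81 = 489966625 /548753212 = 0.89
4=4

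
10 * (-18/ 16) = -45/ 4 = -11.25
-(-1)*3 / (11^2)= 3 / 121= 0.02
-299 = -299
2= 2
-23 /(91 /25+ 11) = -575 /366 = -1.57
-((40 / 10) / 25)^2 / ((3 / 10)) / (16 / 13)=-26 / 375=-0.07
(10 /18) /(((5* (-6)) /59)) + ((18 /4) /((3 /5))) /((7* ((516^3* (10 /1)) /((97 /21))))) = -9807135413 /8976022272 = -1.09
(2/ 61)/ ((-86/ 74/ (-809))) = 59866/ 2623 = 22.82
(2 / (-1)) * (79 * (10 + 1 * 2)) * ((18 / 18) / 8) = -237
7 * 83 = 581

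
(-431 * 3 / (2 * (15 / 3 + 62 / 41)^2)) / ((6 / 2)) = -5.08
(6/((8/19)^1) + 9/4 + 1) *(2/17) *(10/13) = 350/221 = 1.58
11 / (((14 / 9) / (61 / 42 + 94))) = 132297 / 196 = 674.98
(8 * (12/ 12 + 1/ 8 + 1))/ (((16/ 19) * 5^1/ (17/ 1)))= 68.64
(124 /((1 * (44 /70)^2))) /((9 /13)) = 493675 /1089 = 453.33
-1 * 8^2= -64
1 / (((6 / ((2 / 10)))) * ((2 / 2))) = 1 / 30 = 0.03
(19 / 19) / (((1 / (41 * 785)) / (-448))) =-14418880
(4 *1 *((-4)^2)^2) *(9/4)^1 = 2304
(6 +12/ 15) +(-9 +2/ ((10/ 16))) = 1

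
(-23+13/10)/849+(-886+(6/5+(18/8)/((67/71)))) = -1003918091/1137660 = -882.44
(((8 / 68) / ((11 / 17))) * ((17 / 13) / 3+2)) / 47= 190 / 20163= 0.01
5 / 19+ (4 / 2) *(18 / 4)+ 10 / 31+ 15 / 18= 36821 / 3534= 10.42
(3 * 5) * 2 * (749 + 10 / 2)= 22620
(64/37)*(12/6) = 128/37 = 3.46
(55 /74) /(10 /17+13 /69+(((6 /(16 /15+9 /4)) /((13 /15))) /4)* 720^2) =166900305 /60747686080018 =0.00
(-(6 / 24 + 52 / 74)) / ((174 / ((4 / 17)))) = -47 / 36482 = -0.00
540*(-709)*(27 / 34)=-5168610 / 17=-304035.88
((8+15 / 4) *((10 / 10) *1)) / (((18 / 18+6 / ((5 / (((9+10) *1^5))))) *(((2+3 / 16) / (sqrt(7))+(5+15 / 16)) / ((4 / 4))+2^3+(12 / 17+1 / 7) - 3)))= 10547270 / 250560153 - 279650 *sqrt(7) / 250560153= 0.04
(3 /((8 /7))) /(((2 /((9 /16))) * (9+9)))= 21 /512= 0.04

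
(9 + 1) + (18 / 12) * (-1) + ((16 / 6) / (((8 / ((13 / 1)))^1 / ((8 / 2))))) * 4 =467 / 6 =77.83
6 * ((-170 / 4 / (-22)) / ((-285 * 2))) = -17 / 836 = -0.02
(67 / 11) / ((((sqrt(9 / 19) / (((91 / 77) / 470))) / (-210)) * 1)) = -6097 * sqrt(19) / 5687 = -4.67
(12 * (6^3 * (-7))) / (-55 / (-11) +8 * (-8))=18144 / 59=307.53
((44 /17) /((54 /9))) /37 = 22 /1887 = 0.01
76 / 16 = 19 / 4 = 4.75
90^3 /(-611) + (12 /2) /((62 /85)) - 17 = -22765192 /18941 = -1201.90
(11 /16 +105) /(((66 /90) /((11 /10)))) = 5073 /32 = 158.53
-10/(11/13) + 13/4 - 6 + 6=-377/44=-8.57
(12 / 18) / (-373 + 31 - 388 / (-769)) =-769 / 393915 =-0.00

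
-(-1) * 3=3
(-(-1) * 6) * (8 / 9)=16 / 3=5.33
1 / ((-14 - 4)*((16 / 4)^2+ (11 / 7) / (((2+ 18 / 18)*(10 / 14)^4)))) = -625 / 202638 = -0.00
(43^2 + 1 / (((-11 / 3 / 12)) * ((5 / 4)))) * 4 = 406204 / 55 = 7385.53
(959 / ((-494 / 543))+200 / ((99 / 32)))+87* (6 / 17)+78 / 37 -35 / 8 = -118253322743 / 123047496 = -961.04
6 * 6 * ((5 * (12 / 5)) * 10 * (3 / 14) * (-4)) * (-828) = 21461760 / 7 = 3065965.71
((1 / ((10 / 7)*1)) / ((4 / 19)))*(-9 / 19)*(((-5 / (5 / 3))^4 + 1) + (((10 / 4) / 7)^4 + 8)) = -141.78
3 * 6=18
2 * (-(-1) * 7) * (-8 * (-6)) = 672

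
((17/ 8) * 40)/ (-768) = -85/ 768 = -0.11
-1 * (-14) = 14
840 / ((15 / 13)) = 728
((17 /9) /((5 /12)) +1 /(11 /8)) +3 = 1363 /165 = 8.26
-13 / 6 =-2.17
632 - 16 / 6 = 1888 / 3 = 629.33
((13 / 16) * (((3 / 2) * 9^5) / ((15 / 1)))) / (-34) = -767637 / 5440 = -141.11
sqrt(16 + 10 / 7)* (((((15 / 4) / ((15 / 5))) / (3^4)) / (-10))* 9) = -sqrt(854) / 504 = -0.06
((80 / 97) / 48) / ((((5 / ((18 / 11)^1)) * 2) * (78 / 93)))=93 / 27742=0.00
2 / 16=1 / 8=0.12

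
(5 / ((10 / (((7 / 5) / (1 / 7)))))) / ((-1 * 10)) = -49 / 100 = -0.49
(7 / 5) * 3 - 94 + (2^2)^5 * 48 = 245311 / 5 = 49062.20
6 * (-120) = -720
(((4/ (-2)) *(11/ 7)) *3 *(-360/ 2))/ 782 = 5940/ 2737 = 2.17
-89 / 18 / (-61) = 89 / 1098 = 0.08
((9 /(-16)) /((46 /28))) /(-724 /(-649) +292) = -5841 /5000384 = -0.00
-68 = -68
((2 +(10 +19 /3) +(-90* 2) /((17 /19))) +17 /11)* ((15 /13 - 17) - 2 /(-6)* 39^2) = -649405580 /7293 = -89045.05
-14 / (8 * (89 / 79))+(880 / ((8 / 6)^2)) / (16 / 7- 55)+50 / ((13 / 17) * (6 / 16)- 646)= -14126525661 / 1281776932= -11.02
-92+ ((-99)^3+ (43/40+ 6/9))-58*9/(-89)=-10363694639/10680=-970383.39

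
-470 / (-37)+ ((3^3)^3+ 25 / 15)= 2186408 / 111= 19697.37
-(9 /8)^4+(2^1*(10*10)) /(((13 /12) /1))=9745107 /53248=183.01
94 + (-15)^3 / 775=2779 / 31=89.65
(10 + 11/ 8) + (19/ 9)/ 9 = 7523/ 648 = 11.61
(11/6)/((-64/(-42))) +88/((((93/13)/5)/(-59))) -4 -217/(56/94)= -23783383/5952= -3995.86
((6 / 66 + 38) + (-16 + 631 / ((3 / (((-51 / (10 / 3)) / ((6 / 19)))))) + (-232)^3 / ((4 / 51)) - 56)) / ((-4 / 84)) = 735603868503 / 220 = 3343653947.74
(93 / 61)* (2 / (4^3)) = 93 / 1952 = 0.05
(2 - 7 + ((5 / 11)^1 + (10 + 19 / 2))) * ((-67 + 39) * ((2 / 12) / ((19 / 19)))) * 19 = -43757 / 33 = -1325.97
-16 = -16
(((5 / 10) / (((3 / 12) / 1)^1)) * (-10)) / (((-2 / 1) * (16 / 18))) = 45 / 4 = 11.25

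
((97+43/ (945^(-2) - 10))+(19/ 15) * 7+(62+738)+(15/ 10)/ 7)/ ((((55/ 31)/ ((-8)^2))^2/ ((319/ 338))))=48261994175233829888/ 43578498838875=1107472.62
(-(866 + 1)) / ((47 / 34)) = -29478 / 47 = -627.19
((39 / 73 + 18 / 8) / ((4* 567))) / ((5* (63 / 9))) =271 / 7726320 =0.00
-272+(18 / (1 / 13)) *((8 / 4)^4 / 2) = 1600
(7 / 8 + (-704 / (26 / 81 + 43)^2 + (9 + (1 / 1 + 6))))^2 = 21831792095757609 / 80191451881024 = 272.25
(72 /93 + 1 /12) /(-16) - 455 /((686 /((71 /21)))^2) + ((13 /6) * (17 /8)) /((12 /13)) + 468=1159070429977 /2450863968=472.92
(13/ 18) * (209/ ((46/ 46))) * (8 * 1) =10868/ 9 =1207.56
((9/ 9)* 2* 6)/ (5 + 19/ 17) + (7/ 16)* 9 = 1227/ 208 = 5.90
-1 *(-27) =27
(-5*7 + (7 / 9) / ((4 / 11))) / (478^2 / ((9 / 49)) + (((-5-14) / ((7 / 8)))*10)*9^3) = -8281 / 273589168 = -0.00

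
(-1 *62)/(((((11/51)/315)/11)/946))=-942244380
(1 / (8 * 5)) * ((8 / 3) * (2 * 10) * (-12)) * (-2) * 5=160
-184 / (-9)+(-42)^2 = 16060 / 9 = 1784.44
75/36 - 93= -1091/12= -90.92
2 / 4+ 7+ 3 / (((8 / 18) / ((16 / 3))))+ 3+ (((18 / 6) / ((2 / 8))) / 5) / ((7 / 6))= 3399 / 70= 48.56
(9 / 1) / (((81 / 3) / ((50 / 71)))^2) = 2500 / 408321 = 0.01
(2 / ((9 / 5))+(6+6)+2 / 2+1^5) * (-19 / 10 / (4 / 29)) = -9367 / 45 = -208.16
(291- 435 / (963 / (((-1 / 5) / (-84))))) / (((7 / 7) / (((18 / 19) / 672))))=7846495 / 19126464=0.41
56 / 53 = 1.06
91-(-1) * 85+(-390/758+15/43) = 2865572/16297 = 175.83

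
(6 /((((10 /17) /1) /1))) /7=51 /35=1.46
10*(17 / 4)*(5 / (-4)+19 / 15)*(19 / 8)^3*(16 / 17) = 6859 / 768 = 8.93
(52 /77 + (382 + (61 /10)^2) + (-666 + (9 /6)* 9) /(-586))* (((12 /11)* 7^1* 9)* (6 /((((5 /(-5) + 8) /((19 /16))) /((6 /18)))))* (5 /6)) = 81209217213 /9926840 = 8180.77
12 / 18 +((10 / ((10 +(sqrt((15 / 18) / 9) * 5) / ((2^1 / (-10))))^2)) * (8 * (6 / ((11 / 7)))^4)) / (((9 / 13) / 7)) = 512096256 * sqrt(30) / 190333 +3968919014 / 259545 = 30028.46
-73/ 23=-3.17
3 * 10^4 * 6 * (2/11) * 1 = 360000/11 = 32727.27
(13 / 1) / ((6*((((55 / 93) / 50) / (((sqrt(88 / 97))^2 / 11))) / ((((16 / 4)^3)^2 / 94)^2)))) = 67612180480 / 2357003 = 28685.66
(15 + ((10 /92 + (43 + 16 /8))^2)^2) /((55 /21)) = 77861589970353 /49252016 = 1580881.28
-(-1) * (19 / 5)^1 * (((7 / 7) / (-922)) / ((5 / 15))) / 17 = -0.00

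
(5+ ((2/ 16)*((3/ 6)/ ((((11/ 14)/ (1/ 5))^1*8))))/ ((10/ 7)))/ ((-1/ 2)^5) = -160.04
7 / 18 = 0.39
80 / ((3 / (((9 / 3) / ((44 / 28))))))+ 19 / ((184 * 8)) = 824529 / 16192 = 50.92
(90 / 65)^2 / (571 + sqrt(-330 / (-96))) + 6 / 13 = 136618314 / 293868523-432 * sqrt(55) / 293868523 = 0.46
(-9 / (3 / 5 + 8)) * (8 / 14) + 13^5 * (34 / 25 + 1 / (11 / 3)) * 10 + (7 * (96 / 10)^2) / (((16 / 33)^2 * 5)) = 2509220793127 / 413875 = 6062750.33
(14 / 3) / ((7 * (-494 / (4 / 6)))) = -2 / 2223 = -0.00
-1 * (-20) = 20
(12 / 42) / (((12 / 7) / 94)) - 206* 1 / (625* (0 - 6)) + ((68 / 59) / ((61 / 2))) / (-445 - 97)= 9583540254 / 609580625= 15.72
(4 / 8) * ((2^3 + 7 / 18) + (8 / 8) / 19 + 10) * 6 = 6307 / 114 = 55.32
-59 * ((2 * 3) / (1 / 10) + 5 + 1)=-3894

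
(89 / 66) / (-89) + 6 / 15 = 127 / 330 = 0.38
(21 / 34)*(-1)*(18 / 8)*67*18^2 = -1025703 / 34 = -30167.74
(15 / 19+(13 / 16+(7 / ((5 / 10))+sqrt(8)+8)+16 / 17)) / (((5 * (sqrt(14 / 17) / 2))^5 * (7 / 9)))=41616 * sqrt(119) / 7503125+19406367 * sqrt(238) / 570237500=0.59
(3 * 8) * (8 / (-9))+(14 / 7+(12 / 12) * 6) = -40 / 3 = -13.33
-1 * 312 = -312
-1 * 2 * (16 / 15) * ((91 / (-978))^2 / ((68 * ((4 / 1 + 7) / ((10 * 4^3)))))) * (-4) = 8479744 / 134146881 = 0.06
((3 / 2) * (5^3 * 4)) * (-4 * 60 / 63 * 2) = -40000 / 7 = -5714.29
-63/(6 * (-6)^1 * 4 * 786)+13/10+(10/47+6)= 22204573/2955360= 7.51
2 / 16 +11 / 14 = 51 / 56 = 0.91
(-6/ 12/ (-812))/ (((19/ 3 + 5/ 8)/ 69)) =207/ 33901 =0.01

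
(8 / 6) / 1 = 4 / 3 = 1.33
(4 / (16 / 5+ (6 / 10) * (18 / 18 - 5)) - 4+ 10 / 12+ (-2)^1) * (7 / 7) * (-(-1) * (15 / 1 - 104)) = 89 / 6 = 14.83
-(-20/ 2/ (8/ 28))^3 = 42875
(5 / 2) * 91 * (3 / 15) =91 / 2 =45.50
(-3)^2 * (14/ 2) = 63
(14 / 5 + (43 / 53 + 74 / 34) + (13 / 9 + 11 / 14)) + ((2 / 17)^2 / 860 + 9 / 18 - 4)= 4.52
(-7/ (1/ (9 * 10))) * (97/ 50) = -6111/ 5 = -1222.20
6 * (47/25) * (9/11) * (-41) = -104058/275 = -378.39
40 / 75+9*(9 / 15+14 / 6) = 26.93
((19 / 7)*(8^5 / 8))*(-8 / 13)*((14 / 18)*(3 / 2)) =-311296 / 39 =-7981.95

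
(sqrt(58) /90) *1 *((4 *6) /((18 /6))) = 0.68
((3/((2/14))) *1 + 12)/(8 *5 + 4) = 3/4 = 0.75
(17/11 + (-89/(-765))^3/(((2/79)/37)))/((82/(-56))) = -530439987098/201911403375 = -2.63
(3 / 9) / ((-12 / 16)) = -4 / 9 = -0.44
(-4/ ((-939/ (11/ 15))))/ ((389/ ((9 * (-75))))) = -660/ 121757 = -0.01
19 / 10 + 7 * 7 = 509 / 10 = 50.90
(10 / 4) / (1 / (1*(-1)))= -5 / 2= -2.50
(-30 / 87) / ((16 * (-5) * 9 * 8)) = 1 / 16704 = 0.00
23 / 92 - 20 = -79 / 4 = -19.75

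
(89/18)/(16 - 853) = -89/15066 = -0.01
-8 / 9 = -0.89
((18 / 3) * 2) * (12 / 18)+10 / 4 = 21 / 2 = 10.50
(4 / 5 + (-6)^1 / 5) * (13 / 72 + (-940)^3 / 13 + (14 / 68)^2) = 17282791811693 / 676260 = 25556430.68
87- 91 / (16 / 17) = -155 / 16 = -9.69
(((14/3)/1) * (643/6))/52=4501/468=9.62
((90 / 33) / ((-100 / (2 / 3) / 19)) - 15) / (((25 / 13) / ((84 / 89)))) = -921648 / 122375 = -7.53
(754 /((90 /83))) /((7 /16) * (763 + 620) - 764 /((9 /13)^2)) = -4505904 /6408475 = -0.70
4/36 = 1/9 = 0.11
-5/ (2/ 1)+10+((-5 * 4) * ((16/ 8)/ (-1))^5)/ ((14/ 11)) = 7145/ 14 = 510.36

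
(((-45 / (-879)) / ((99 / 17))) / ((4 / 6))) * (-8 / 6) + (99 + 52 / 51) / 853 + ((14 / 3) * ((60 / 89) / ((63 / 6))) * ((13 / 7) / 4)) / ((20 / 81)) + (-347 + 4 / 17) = -10077433656369 / 29116978429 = -346.10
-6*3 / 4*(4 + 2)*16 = -432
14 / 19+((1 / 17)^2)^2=1169313 / 1586899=0.74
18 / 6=3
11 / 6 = 1.83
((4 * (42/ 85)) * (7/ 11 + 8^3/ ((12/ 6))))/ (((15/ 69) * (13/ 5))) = 897.41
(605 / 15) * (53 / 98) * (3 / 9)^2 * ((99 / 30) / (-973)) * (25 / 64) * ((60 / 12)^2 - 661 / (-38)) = -0.14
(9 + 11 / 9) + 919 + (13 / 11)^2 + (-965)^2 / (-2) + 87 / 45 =-5060364631 / 10890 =-464679.95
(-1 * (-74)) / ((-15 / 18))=-88.80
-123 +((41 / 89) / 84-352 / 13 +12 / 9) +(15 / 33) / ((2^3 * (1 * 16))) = -148.73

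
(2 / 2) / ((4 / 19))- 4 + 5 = 23 / 4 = 5.75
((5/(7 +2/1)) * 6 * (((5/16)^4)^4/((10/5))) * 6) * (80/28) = 3814697265625/16140901064495857664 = 0.00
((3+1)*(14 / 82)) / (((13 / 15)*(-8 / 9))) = -945 / 1066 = -0.89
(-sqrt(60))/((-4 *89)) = sqrt(15)/178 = 0.02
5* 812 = 4060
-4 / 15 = -0.27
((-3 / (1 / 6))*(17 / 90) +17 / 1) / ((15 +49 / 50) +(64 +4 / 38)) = 12920 / 76081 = 0.17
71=71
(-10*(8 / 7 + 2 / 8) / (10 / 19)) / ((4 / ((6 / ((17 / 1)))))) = -2223 / 952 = -2.34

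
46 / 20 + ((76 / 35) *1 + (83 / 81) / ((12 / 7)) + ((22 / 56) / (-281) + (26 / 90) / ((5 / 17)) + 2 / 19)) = 1397494531 / 227040975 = 6.16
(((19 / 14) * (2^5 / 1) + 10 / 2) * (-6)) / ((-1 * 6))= 339 / 7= 48.43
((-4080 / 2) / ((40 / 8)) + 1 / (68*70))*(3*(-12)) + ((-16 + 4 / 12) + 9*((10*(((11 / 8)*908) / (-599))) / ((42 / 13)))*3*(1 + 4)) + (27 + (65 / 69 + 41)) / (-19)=2148986274224 / 155748985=13797.75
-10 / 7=-1.43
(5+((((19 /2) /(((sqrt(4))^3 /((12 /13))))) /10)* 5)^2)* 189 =10835181 /10816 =1001.77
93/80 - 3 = -147/80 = -1.84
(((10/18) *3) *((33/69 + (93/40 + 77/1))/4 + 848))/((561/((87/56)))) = 8420701/2102016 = 4.01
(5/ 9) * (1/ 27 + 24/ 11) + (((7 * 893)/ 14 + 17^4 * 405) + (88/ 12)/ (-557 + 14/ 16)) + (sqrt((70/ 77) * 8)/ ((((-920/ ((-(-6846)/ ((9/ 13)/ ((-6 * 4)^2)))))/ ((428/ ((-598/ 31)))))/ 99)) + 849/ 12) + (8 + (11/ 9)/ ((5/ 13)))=2681807582147927/ 79281180 + 13079912832 * sqrt(55)/ 2645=70500723.59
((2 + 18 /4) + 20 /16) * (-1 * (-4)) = 31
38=38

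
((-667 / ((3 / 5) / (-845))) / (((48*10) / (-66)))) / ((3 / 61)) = -2626289.34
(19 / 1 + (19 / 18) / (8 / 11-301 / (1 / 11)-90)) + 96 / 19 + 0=307673107 / 12791826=24.05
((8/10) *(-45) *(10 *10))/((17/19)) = -68400/17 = -4023.53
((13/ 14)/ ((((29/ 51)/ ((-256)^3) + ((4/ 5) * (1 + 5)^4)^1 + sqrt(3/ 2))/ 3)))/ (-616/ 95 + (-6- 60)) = -17576943723492567574118400/ 474181478507552546606451784901 + 8476535360757694464000 * sqrt(6)/ 474181478507552546606451784901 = -0.00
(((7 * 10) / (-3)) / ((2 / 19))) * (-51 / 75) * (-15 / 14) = -161.50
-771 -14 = -785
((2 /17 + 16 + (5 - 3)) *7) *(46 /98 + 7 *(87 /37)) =1350448 /629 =2146.98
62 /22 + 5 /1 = 7.82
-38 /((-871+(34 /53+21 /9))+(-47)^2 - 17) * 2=-3021 /52628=-0.06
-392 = -392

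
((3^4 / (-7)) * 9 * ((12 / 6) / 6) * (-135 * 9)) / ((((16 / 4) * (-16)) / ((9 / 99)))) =-295245 / 4928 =-59.91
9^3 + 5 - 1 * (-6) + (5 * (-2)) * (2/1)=720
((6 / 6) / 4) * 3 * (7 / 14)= 3 / 8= 0.38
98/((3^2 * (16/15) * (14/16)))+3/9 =12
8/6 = 4/3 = 1.33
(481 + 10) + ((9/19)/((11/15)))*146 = 122329/209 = 585.31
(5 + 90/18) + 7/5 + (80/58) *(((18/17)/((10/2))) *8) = 33861/2465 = 13.74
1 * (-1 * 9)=-9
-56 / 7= -8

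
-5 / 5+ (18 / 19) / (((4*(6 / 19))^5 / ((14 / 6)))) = -414857 / 1327104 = -0.31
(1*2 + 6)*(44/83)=352/83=4.24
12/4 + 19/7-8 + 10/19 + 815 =108161/133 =813.24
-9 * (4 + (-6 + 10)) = -72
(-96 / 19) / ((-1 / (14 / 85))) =1344 / 1615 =0.83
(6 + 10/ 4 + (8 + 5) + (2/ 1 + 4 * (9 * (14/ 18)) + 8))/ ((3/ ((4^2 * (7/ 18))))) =3332/ 27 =123.41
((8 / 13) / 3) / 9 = 8 / 351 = 0.02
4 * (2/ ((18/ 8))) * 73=2336/ 9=259.56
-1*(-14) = 14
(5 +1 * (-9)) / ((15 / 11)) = -44 / 15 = -2.93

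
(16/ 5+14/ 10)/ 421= 23/ 2105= 0.01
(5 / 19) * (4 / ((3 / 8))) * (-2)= -320 / 57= -5.61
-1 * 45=-45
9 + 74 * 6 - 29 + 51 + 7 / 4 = 1907 / 4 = 476.75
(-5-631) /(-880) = 159 /220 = 0.72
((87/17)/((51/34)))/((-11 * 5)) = -58/935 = -0.06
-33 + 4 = -29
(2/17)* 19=38/17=2.24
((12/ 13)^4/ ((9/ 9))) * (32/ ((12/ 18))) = 995328/ 28561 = 34.85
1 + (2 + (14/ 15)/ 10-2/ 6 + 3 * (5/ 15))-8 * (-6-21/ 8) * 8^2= 110494/ 25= 4419.76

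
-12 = -12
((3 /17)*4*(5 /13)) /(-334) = -30 /36907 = -0.00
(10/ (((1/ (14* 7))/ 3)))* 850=2499000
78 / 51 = 26 / 17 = 1.53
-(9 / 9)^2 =-1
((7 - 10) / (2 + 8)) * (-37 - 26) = 189 / 10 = 18.90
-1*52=-52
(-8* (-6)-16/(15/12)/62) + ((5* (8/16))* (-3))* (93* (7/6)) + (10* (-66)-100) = -946093/620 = -1525.96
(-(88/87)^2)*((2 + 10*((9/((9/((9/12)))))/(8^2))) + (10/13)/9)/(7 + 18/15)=-19957135/72616986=-0.27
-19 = -19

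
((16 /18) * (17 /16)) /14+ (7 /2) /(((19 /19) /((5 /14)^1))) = 83 /63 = 1.32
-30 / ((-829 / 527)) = 15810 / 829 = 19.07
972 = 972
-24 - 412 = -436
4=4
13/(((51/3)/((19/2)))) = 247/34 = 7.26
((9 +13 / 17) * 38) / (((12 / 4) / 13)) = 82004 / 51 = 1607.92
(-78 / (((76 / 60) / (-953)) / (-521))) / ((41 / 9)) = -5228281890 / 779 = -6711530.03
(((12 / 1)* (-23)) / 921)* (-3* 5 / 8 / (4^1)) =345 / 2456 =0.14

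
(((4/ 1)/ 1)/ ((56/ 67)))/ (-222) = -67/ 3108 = -0.02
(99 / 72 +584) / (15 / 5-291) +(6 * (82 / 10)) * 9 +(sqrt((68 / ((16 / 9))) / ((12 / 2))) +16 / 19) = sqrt(102) / 4 +32219833 / 72960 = 444.13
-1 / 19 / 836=-1 / 15884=-0.00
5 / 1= 5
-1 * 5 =-5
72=72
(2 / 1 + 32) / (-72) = -17 / 36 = -0.47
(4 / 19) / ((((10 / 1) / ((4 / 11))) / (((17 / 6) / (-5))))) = -0.00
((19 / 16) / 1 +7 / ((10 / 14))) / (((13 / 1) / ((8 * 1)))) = 879 / 130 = 6.76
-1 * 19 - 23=-42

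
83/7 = 11.86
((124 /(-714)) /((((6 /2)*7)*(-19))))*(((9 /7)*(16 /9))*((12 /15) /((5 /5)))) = 3968 /4985505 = 0.00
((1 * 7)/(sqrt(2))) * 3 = 21 * sqrt(2)/2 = 14.85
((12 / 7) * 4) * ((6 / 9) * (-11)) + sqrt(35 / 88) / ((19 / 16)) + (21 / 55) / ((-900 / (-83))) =-5803933 / 115500 + 4 * sqrt(770) / 209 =-49.72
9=9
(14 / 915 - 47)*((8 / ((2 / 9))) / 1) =-515892 / 305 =-1691.45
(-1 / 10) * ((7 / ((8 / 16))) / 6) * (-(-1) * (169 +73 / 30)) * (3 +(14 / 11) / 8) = -5004139 / 39600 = -126.37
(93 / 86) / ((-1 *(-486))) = 31 / 13932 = 0.00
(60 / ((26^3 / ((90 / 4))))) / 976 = 675 / 8577088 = 0.00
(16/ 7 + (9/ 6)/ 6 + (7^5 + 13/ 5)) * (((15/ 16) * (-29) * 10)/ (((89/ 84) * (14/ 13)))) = -4005869.13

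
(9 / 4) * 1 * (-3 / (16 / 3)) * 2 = -81 / 32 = -2.53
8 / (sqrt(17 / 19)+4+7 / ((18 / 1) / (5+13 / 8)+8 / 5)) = 1.22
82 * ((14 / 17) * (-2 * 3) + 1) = -5494 / 17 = -323.18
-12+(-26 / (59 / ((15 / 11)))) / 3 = -7918 / 649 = -12.20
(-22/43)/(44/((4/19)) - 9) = -11/4300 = -0.00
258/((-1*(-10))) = 129/5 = 25.80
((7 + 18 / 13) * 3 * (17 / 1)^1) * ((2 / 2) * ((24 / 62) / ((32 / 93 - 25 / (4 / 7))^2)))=297784512 / 3389432917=0.09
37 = 37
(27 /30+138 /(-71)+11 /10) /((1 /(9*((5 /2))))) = 90 /71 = 1.27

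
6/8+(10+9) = 79/4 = 19.75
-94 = -94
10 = 10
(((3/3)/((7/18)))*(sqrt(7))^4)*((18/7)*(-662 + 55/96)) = -1714419/8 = -214302.38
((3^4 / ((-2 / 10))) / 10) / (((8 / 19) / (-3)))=4617 / 16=288.56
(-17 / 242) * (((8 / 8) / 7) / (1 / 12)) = -102 / 847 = -0.12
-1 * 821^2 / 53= -12717.75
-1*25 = -25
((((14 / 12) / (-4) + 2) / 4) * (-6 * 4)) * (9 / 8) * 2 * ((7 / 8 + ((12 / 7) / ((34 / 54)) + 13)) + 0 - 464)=157167063 / 15232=10318.22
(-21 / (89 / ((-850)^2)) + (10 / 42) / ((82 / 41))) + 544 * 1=-635211083 / 3738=-169933.41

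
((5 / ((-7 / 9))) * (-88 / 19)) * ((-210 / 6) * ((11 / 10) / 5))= -4356 / 19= -229.26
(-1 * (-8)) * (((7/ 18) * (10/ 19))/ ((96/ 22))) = 385/ 1026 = 0.38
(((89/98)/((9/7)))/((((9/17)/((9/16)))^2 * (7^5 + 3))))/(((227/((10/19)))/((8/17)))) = 1513/29232616896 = 0.00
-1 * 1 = -1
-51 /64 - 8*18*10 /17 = -93027 /1088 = -85.50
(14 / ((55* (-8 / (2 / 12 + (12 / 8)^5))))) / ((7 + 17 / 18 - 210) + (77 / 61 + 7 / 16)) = 190869 / 154873400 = 0.00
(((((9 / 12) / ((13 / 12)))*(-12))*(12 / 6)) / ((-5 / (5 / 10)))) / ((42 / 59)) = 2.33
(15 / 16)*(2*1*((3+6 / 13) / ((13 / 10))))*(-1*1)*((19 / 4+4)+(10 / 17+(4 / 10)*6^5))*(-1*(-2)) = -715979925 / 22984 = -31151.23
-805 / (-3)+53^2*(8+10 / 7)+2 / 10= 2809106 / 105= 26753.39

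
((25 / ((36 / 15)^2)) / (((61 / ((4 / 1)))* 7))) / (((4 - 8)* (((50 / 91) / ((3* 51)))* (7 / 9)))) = -49725 / 13664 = -3.64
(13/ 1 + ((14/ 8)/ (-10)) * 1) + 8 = 833/ 40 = 20.82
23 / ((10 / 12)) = 138 / 5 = 27.60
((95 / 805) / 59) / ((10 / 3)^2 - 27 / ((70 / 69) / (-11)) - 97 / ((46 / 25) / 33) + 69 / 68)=-58140 / 41704982549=-0.00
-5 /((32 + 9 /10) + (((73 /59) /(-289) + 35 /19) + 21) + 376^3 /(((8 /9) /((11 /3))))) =-16198450 /710380535818711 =-0.00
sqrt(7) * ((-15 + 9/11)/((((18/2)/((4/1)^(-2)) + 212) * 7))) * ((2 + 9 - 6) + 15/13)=-240 * sqrt(7)/6853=-0.09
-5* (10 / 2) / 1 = -25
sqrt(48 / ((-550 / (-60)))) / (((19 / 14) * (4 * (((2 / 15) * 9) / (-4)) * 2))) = -14 * sqrt(110) / 209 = -0.70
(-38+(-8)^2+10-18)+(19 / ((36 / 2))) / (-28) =17.96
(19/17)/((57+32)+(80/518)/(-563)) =2770523/220620441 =0.01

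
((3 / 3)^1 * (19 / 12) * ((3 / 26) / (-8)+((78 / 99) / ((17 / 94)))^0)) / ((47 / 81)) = 105165 / 39104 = 2.69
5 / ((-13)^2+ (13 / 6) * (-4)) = 15 / 481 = 0.03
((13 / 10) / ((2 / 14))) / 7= 13 / 10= 1.30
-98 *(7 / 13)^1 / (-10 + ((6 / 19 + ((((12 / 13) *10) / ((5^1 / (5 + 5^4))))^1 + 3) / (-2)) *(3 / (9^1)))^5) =1552442444408128 / 8134634586202082747794115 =0.00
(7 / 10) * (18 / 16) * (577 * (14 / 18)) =28273 / 80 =353.41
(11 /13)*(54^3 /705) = 577368 /3055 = 188.99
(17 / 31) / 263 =17 / 8153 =0.00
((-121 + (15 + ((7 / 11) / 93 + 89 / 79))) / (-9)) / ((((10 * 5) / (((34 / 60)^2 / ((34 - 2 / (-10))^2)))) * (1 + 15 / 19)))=72037517 / 2014913280600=0.00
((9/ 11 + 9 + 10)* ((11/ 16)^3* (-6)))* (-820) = 8111235/ 256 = 31684.51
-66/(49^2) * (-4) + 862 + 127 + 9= 2396462/2401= 998.11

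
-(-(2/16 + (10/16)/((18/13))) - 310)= 44723/144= 310.58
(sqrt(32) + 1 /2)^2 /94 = 2*sqrt(2) /47 + 129 /376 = 0.40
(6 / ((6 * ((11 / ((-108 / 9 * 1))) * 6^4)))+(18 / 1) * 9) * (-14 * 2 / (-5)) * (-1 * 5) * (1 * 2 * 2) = -5388740 / 297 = -18143.91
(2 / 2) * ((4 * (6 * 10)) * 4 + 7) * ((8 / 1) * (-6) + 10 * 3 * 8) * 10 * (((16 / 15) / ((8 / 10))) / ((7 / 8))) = 19804160 / 7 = 2829165.71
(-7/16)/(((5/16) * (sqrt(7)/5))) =-sqrt(7) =-2.65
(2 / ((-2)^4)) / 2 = 1 / 16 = 0.06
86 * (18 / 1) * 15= 23220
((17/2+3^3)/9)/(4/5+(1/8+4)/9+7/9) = 1420/733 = 1.94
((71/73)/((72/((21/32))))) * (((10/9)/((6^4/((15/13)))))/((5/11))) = 0.00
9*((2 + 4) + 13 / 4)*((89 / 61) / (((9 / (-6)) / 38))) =-187701 / 61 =-3077.07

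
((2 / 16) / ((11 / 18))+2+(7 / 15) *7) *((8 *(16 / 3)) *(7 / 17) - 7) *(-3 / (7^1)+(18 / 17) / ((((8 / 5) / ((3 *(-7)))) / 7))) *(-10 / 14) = 55981333 / 13872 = 4035.56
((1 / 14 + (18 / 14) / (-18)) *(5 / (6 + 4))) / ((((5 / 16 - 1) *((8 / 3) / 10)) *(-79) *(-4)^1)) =0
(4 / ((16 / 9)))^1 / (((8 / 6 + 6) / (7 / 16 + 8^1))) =3645 / 1408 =2.59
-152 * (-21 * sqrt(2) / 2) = 1596 * sqrt(2) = 2257.08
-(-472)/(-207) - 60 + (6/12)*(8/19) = -244120/3933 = -62.07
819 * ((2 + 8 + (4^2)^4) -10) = 53673984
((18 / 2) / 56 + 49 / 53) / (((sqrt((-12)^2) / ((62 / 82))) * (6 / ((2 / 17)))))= 99851 / 74473056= 0.00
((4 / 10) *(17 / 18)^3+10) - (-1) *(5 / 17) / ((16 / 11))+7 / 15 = 10911631 / 991440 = 11.01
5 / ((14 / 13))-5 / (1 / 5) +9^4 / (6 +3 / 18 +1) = 538869 / 602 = 895.13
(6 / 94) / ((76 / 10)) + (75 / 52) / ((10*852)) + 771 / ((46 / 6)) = 61012071479 / 606639904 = 100.57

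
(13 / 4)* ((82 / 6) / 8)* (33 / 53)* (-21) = -72.60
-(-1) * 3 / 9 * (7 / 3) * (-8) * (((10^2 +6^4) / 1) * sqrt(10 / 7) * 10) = -111680 * sqrt(70) / 9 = -103820.21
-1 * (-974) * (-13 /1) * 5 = -63310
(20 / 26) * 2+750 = 9770 / 13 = 751.54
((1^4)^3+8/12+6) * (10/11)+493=16499/33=499.97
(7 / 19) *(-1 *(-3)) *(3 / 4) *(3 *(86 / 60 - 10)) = -16191 / 760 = -21.30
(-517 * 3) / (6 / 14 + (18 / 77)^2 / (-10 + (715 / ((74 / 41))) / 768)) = -1652208253465 / 450399379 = -3668.32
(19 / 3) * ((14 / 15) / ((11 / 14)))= 7.52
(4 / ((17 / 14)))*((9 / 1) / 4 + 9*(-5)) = -2394 / 17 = -140.82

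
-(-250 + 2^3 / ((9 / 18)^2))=218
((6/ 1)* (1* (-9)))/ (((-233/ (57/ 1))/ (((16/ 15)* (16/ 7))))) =262656/ 8155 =32.21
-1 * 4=-4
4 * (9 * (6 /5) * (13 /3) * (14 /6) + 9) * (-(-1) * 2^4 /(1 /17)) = 643008 /5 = 128601.60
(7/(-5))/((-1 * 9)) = 7/45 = 0.16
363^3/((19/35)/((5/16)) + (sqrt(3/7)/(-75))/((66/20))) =1381153244625 *sqrt(21)/150961186 + 2078359402511700/75480593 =27576943.15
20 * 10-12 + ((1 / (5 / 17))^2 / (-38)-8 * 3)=155511 / 950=163.70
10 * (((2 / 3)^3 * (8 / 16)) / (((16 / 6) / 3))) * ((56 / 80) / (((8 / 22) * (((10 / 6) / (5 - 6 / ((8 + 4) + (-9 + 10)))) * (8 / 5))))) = 5.46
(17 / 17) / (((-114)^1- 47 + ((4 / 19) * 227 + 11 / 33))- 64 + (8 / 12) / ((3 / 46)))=-171 / 28498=-0.01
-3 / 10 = -0.30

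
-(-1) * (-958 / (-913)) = 958 / 913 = 1.05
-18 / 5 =-3.60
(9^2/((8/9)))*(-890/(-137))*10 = 1622025/274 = 5919.80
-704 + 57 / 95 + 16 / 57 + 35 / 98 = -2804021 / 3990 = -702.76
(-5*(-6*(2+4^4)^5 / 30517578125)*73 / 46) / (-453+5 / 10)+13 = 1150886518634491 / 127044677734375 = 9.06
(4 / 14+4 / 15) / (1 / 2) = 116 / 105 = 1.10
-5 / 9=-0.56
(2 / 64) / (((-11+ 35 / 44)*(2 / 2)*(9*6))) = -11 / 193968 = -0.00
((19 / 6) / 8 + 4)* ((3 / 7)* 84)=633 / 4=158.25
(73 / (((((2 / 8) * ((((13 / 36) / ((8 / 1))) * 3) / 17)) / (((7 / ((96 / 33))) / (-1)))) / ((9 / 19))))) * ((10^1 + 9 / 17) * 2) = -217330344 / 247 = -879879.94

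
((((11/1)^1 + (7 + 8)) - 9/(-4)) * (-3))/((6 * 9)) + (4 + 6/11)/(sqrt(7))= -113/72 + 50 * sqrt(7)/77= 0.15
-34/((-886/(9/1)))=153/443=0.35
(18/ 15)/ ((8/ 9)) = 27/ 20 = 1.35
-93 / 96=-31 / 32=-0.97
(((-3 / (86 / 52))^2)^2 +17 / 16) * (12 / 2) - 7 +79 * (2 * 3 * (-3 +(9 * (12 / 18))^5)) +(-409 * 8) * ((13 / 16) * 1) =100698946505031 / 27350408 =3681807.84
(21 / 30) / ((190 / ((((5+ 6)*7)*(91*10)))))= 49049 / 190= 258.15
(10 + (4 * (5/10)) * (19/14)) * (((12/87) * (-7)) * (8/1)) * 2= -5696/29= -196.41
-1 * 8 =-8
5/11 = 0.45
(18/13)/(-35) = -18/455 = -0.04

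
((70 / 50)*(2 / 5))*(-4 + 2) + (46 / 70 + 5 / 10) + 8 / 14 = 213 / 350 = 0.61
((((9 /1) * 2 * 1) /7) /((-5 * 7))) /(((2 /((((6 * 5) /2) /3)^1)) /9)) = -81 /49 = -1.65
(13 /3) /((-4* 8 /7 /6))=-91 /16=-5.69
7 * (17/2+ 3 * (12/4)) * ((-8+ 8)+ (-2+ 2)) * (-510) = 0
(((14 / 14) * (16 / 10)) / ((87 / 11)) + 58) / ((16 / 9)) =37977 / 1160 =32.74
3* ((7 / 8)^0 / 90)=1 / 30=0.03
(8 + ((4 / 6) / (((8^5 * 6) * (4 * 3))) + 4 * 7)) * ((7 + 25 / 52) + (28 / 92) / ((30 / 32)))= 3567994511513 / 12697731072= 280.99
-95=-95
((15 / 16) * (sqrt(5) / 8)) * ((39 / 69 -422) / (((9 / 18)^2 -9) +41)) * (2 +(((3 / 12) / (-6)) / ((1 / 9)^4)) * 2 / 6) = 1502415 * sqrt(5) / 11008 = 305.19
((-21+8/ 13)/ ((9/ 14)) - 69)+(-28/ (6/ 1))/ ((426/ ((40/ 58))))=-24263017/ 240903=-100.72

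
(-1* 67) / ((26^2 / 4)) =-0.40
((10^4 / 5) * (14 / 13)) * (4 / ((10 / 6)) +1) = 95200 / 13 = 7323.08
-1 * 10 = -10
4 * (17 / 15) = 68 / 15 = 4.53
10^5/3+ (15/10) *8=100036/3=33345.33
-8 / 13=-0.62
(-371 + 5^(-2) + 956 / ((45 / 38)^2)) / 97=125854 / 39285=3.20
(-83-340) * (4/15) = -564/5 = -112.80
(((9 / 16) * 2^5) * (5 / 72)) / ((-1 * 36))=-5 / 144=-0.03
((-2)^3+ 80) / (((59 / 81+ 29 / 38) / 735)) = 162887760 / 4591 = 35479.80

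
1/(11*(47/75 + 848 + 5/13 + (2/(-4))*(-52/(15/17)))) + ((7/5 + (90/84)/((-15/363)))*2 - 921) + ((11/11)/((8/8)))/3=-959324369621/989275980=-969.72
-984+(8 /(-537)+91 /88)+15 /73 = -3390268253 /3449688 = -982.78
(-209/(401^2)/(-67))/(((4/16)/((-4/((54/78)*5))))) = -43472/484815015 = -0.00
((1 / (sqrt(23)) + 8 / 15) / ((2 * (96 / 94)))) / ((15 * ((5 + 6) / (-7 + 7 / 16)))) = -329 / 31680- 329 * sqrt(23) / 388608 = -0.01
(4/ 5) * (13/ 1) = 52/ 5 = 10.40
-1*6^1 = -6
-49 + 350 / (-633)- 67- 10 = -80108 / 633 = -126.55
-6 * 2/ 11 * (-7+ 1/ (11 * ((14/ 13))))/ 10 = 639/ 847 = 0.75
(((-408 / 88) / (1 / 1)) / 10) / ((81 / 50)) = -85 / 297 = -0.29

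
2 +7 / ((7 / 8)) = 10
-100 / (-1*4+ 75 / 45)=300 / 7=42.86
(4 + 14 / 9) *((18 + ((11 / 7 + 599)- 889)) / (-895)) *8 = 50480 / 3759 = 13.43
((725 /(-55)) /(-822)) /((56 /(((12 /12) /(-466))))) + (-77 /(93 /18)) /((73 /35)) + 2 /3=-3459489010631 /533977552416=-6.48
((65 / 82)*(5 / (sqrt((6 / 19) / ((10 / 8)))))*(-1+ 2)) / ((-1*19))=-325*sqrt(570) / 18696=-0.42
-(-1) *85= 85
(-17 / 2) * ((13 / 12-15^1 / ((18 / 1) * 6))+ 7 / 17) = -415 / 36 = -11.53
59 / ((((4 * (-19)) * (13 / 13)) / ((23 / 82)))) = -1357 / 6232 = -0.22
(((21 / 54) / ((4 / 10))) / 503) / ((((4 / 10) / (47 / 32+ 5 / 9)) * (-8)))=-102025 / 83441664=-0.00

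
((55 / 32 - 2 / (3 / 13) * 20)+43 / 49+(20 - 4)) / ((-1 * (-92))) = -727883 / 432768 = -1.68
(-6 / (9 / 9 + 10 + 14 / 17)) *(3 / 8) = -51 / 268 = -0.19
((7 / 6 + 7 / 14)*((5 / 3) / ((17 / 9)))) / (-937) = -25 / 15929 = -0.00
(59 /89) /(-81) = -59 /7209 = -0.01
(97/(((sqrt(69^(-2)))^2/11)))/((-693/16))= -821008/7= -117286.86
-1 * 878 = -878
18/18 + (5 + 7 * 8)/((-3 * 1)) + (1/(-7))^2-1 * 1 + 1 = -2839/147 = -19.31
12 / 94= 6 / 47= 0.13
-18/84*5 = -1.07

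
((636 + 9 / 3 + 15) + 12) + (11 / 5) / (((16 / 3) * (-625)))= 33299967 / 50000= 666.00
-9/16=-0.56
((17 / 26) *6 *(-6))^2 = 93636 / 169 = 554.06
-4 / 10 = -2 / 5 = -0.40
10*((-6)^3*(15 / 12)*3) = -8100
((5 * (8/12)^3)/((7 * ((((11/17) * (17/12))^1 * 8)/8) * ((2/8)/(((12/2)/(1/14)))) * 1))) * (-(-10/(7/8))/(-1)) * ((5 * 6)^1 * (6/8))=-1536000/77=-19948.05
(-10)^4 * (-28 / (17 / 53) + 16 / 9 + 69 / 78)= -1683325000 / 1989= -846317.24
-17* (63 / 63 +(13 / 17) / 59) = -1016 / 59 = -17.22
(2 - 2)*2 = 0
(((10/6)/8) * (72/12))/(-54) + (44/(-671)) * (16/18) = -1073/13176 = -0.08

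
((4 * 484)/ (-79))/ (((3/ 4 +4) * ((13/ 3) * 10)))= -11616/ 97565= -0.12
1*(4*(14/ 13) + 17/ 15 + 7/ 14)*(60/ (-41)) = -4634/ 533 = -8.69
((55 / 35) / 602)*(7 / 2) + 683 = 822343 / 1204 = 683.01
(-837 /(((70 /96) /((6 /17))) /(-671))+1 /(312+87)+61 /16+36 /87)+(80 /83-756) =354087230696569 /1306134480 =271095.54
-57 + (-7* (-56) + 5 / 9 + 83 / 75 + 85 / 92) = 6988033 / 20700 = 337.59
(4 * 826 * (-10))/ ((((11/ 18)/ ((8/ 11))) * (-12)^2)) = -33040/ 121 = -273.06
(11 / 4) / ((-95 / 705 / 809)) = -1254759 / 76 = -16509.99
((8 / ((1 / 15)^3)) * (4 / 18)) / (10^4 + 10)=600 / 1001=0.60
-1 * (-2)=2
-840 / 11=-76.36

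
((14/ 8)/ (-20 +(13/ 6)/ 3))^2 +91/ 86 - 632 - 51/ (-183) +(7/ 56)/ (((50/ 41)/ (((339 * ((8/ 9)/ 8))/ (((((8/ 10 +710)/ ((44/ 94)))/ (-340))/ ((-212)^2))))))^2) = 957719809232043427999239789089/ 79310431444248155772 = 12075584406.64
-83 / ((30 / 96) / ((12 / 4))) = -3984 / 5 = -796.80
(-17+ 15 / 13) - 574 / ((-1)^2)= -7668 / 13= -589.85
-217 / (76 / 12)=-651 / 19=-34.26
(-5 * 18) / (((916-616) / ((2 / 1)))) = -3 / 5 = -0.60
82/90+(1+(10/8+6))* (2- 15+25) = 4496/45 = 99.91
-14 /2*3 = -21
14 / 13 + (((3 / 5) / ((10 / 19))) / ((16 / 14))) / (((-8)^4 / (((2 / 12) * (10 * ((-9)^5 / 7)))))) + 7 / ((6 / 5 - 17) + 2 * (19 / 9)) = -6550590343 / 2219376640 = -2.95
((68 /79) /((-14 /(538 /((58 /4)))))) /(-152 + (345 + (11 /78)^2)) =-222577056 /18832778321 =-0.01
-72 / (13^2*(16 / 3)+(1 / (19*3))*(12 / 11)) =-11286 / 141287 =-0.08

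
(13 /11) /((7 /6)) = 78 /77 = 1.01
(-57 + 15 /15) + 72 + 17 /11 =193 /11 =17.55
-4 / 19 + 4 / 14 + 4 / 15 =682 / 1995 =0.34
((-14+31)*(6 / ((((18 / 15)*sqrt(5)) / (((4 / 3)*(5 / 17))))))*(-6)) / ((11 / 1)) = -40*sqrt(5) / 11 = -8.13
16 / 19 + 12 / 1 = 244 / 19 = 12.84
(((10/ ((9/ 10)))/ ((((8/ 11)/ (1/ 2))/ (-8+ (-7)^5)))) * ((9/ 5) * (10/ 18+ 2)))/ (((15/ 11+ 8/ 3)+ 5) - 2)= -77993575/ 928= -84044.80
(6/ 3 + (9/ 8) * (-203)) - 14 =-1923/ 8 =-240.38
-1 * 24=-24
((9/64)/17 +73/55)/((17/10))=79919/101728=0.79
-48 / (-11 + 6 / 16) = 384 / 85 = 4.52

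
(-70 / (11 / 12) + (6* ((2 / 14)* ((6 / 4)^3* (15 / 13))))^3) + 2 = -19721201867 / 530513984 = -37.17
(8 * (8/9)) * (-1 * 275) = -17600/9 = -1955.56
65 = 65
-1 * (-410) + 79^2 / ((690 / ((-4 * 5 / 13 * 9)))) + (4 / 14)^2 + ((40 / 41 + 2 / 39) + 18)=547597844 / 1802073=303.87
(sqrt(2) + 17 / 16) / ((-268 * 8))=-sqrt(2) / 2144 - 17 / 34304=-0.00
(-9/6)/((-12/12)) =3/2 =1.50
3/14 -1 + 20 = 19.21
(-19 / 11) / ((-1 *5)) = 19 / 55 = 0.35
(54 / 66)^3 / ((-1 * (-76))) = 729 / 101156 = 0.01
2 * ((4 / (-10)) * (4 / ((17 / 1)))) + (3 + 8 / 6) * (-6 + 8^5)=36201962 / 255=141968.48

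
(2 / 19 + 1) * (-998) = -1103.05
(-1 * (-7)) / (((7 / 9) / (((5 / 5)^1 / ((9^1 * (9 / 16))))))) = 16 / 9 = 1.78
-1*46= -46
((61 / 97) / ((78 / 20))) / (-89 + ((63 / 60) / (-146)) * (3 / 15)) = -8906000 / 4915709643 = -0.00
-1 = -1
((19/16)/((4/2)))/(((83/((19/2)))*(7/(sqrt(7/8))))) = 361*sqrt(14)/148736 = 0.01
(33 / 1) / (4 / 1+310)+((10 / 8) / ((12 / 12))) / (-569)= 36769 / 357332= 0.10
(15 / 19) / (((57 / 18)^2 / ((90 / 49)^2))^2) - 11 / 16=-136609063504289 / 228387487860784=-0.60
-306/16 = -153/8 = -19.12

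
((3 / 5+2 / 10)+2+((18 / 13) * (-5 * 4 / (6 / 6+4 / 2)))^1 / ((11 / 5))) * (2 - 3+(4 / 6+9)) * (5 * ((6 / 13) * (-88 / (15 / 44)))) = 1405184 / 195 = 7206.07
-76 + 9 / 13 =-979 / 13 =-75.31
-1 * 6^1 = -6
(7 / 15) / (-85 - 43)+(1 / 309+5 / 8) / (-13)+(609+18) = 1611808147 / 2570880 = 626.95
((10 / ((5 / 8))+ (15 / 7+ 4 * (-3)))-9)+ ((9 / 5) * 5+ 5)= 78 / 7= 11.14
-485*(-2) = 970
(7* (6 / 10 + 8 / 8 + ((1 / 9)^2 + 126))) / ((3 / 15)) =361781 / 81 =4466.43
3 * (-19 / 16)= -57 / 16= -3.56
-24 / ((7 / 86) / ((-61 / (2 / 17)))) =1070184 / 7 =152883.43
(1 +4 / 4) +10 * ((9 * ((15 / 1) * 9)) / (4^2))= 6091 / 8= 761.38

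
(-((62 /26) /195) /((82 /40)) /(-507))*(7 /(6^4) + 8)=321625 /3414638916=0.00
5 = 5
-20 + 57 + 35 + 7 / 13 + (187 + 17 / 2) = 268.04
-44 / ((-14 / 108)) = 2376 / 7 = 339.43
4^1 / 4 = 1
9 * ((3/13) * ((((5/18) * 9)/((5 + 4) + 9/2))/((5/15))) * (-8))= -120/13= -9.23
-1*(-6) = 6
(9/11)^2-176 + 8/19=-402117/2299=-174.91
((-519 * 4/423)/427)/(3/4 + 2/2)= -2768/421449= -0.01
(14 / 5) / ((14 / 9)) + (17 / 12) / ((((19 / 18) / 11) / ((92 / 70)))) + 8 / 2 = 3352 / 133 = 25.20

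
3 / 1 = 3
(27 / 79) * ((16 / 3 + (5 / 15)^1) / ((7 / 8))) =2.21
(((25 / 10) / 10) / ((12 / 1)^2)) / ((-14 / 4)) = -1 / 2016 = -0.00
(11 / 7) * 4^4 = 2816 / 7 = 402.29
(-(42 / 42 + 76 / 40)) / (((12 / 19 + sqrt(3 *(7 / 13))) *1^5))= 14326 / 9515-10469 *sqrt(273) / 57090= -1.52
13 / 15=0.87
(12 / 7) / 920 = 3 / 1610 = 0.00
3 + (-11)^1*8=-85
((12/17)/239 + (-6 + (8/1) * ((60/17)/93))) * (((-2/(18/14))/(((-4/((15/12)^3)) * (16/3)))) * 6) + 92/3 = 4991688487/193463808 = 25.80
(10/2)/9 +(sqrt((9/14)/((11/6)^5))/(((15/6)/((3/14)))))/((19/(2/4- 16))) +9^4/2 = 3281.04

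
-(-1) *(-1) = -1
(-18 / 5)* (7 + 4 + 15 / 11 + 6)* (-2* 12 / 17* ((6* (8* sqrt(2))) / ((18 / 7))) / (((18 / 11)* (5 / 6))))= 542976* sqrt(2) / 425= 1806.79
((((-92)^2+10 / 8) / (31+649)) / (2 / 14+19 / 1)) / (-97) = -237027 / 35354560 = -0.01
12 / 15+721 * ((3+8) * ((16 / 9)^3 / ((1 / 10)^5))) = 16242688002916 / 3645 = 4456155830.70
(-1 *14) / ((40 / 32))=-56 / 5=-11.20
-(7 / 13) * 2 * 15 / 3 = -70 / 13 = -5.38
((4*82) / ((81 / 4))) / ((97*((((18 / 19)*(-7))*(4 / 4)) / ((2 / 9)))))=-0.01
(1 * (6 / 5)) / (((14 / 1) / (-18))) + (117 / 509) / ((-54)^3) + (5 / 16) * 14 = 2.83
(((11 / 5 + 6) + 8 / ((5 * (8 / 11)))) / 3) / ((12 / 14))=182 / 45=4.04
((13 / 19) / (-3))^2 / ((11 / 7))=1183 / 35739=0.03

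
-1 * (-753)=753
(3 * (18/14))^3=19683/343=57.38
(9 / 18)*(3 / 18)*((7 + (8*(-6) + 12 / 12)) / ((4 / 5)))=-25 / 6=-4.17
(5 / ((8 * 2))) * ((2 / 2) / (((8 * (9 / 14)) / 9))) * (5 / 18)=175 / 1152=0.15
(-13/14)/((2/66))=-429/14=-30.64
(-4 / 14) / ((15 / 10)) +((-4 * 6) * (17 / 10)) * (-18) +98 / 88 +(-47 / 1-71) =2852033 / 4620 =617.32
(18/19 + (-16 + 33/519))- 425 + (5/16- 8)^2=-320509441/841472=-380.89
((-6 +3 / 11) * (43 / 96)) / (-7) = 129 / 352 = 0.37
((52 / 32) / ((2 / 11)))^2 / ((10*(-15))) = -0.53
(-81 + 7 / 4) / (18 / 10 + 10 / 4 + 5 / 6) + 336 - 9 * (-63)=273369 / 308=887.56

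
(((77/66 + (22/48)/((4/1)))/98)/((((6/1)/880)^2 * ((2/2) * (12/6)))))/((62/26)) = 1612325/27342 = 58.97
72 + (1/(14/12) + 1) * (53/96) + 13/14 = 49697/672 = 73.95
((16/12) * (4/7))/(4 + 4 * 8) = 0.02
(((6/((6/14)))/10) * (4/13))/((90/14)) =196/2925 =0.07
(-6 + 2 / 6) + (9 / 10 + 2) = -83 / 30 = -2.77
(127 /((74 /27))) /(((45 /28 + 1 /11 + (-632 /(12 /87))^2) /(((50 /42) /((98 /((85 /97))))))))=1781175 /75812217629561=0.00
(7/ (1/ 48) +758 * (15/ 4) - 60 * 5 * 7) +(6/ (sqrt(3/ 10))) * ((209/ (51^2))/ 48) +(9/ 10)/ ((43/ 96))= 209 * sqrt(30)/ 62424 +464619/ 430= 1080.53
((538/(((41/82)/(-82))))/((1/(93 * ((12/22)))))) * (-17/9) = 92996528/11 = 8454229.82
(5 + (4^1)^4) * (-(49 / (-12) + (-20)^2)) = -413337 / 4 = -103334.25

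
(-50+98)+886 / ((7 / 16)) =14512 / 7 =2073.14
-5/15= -1/3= -0.33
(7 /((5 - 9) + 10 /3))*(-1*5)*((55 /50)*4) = 231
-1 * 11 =-11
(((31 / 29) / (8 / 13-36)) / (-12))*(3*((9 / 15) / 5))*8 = 1209 / 166750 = 0.01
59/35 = 1.69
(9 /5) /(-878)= -9 /4390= -0.00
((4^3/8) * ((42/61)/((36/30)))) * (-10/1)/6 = -1400/183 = -7.65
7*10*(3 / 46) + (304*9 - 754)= 45691 / 23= 1986.57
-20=-20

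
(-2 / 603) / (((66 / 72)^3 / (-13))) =4992 / 89177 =0.06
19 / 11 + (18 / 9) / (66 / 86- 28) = 21303 / 12881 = 1.65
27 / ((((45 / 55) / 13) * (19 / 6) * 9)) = 286 / 19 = 15.05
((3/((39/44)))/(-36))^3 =-1331/1601613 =-0.00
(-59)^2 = 3481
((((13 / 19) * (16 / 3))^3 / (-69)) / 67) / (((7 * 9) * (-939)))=8998912 / 50647102217523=0.00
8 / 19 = 0.42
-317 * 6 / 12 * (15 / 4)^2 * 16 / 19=-71325 / 38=-1876.97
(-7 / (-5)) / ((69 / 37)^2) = 9583 / 23805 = 0.40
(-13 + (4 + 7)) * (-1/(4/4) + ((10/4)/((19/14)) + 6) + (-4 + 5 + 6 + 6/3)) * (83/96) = -24983/912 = -27.39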